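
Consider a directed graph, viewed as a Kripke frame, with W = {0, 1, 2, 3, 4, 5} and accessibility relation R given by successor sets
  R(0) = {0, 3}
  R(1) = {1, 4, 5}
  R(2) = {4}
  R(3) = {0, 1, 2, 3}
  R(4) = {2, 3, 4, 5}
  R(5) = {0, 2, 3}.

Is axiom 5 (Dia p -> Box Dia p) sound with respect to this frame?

The schema 5 characterises exactly the Euclidean frames.
Euclidean: no — 1 R 5 and 1 R 4, but not 5 R 4.

No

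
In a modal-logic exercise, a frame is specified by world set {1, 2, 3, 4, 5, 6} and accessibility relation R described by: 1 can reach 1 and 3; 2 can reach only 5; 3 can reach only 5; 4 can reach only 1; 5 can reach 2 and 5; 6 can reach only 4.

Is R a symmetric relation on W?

No

Symmetric: no — 1 R 3 but not 3 R 1.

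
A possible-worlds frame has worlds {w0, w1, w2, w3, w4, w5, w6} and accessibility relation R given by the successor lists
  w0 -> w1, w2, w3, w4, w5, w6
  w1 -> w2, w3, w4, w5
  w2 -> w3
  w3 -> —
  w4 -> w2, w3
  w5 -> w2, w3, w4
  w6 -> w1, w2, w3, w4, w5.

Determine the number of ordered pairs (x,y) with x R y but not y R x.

Enumerating: (w0,w1), (w0,w2), (w0,w3), (w0,w4), (w0,w5), (w0,w6), (w1,w2), (w1,w3), (w1,w4), (w1,w5), (w2,w3), (w4,w2), … and 9 more.
Total: 21.

21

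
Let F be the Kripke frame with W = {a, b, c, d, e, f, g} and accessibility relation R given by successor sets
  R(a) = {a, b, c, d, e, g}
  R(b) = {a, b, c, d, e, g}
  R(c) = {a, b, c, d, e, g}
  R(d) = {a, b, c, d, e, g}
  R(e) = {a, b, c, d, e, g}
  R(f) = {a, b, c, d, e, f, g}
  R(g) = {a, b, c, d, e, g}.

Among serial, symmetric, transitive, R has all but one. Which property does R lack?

symmetric

Serial: yes — every world has a successor (e.g. a R a).
Symmetric: no — f R a but not a R f.
Transitive: yes — every two-step R-path is closed by a direct edge.
Only symmetric fails.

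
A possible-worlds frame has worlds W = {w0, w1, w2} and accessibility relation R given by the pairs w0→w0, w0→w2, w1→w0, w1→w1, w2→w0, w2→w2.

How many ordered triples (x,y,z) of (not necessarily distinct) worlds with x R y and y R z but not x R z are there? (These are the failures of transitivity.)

Enumerating: (w1,w0,w2).

1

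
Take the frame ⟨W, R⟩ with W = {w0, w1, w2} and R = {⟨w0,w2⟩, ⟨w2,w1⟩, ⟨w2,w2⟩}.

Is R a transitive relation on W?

Transitive: no — w0 R w2 and w2 R w1, but not w0 R w1.

No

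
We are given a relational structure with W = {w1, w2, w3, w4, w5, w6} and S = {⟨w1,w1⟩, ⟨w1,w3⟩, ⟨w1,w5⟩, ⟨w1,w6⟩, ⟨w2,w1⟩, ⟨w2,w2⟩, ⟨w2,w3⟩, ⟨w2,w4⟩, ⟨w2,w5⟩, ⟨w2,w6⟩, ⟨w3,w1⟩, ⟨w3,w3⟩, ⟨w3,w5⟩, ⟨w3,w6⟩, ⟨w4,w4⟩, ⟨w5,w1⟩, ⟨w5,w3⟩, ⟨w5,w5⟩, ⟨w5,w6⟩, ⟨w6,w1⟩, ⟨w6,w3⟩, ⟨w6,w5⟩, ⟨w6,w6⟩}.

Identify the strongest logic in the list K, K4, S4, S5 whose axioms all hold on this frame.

Transitive (axiom 4): yes — every two-step S-path is closed by a direct edge.
Reflexive (axiom T): yes — every world is S-related to itself.
Euclidean (axiom 5): no — w2 S w1 and w2 S w4, but not w1 S w4.
So F validates K, K4, S4; S5 would additionally require S to be Euclidean. The strongest is S4.

S4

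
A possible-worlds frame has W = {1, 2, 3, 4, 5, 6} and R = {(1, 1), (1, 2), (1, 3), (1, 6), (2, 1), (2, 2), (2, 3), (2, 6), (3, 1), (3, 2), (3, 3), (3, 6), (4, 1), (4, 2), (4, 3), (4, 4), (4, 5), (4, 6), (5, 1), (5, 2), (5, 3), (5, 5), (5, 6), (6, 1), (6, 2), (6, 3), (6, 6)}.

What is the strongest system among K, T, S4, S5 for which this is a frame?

S4

Reflexive (axiom T): yes — every world is R-related to itself.
Transitive (axiom 4): yes — every two-step R-path is closed by a direct edge.
Euclidean (axiom 5): no — 4 R 1 and 4 R 5, but not 1 R 5.
So F validates K, T, S4; S5 would additionally require R to be Euclidean. The strongest is S4.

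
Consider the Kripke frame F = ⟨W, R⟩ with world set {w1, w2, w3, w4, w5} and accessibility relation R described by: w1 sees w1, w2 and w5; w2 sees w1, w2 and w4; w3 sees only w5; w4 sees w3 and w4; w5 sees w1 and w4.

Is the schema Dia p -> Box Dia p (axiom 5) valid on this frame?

No

The schema 5 characterises exactly the Euclidean frames.
Euclidean: no — w1 R w2 and w1 R w5, but not w2 R w5.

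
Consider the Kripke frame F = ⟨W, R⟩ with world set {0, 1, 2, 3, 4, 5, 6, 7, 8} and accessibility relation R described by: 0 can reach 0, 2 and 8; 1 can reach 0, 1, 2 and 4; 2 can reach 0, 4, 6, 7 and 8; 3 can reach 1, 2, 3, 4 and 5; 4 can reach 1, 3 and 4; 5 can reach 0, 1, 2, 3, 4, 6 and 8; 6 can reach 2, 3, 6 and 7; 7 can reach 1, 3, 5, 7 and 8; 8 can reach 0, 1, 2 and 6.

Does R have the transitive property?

No

Transitive: no — 0 R 2 and 2 R 4, but not 0 R 4.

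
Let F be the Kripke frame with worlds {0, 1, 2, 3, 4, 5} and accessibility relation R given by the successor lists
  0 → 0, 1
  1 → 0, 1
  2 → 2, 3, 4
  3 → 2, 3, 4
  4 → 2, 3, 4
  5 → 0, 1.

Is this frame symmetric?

No

Symmetric: no — 5 R 0 but not 0 R 5.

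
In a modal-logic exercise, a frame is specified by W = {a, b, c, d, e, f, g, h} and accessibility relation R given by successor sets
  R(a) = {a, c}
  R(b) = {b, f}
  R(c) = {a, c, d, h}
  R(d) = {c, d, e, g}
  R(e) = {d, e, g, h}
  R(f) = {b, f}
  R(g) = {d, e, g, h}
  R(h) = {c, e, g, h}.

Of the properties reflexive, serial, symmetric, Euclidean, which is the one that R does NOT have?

Reflexive: yes — every world is R-related to itself.
Serial: yes — every world has a successor (e.g. a R a).
Symmetric: yes — every pair in R has its reverse in R.
Euclidean: no — c R a and c R d, but not a R d.
Only Euclidean fails.

Euclidean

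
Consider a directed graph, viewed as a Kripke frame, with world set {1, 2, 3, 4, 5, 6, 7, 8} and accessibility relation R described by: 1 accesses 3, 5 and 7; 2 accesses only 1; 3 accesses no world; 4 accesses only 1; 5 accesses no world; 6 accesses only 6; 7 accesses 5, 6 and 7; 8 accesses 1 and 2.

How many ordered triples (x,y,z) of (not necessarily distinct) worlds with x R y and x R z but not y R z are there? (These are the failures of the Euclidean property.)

Enumerating: (1,3,3), (1,3,5), (1,3,7), (1,5,3), (1,5,5), (1,5,7), (1,7,3), (2,1,1), (4,1,1), (7,5,5), (7,5,6), (7,5,7), (7,6,5), (7,6,7), (8,1,1), (8,1,2), (8,2,2).

17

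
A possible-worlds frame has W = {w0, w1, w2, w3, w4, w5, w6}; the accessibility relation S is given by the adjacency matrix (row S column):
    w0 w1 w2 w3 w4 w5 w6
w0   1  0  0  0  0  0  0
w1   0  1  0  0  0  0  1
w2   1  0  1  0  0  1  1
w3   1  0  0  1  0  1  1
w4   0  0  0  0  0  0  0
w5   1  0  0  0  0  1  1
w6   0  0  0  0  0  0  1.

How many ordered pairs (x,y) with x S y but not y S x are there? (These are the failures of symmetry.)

Enumerating: (w1,w6), (w2,w0), (w2,w5), (w2,w6), (w3,w0), (w3,w5), (w3,w6), (w5,w0), (w5,w6).

9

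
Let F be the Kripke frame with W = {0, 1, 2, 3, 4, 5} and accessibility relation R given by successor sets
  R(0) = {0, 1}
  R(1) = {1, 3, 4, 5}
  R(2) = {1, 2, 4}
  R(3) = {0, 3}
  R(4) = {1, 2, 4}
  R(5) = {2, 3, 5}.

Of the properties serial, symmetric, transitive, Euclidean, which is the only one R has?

Serial: yes — every world has a successor (e.g. 0 R 0).
Symmetric: no — 0 R 1 but not 1 R 0.
Transitive: no — 0 R 1 and 1 R 3, but not 0 R 3.
Euclidean: no — 1 R 3 and 1 R 4, but not 3 R 4.
Only serial holds.

serial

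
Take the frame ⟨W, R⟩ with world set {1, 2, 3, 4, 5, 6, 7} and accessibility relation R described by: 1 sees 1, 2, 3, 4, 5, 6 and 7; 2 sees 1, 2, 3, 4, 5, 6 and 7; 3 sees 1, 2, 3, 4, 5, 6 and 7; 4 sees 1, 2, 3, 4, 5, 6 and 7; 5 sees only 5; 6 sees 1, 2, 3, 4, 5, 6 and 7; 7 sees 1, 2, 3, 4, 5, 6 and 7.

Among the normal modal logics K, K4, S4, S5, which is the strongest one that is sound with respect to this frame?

Transitive (axiom 4): yes — every two-step R-path is closed by a direct edge.
Reflexive (axiom T): yes — every world is R-related to itself.
Euclidean (axiom 5): no — 1 R 5 and 1 R 2, but not 5 R 2.
So F validates K, K4, S4; S5 would additionally require R to be Euclidean. The strongest is S4.

S4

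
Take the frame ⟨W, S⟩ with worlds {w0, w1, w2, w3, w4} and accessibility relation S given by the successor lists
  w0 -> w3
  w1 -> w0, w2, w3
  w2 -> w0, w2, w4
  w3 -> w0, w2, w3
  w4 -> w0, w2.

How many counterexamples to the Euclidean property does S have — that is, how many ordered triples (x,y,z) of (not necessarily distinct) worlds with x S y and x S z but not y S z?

Enumerating: (w1,w0,w0), (w1,w0,w2), (w1,w2,w3), (w2,w0,w0), (w2,w0,w2), (w2,w0,w4), (w2,w4,w4), (w3,w0,w0), (w3,w0,w2), (w3,w2,w3), (w4,w0,w0), (w4,w0,w2).

12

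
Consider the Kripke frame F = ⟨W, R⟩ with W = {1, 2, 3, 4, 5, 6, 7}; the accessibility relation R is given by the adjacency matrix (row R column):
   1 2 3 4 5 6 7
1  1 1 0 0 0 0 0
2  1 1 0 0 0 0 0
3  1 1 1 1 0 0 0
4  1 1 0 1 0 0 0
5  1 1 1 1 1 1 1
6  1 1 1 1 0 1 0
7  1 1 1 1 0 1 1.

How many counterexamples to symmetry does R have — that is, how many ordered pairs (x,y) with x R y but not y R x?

20

Enumerating: (3,1), (3,2), (3,4), (4,1), (4,2), (5,1), (5,2), (5,3), (5,4), (5,6), (5,7), (6,1), … and 8 more.
Total: 20.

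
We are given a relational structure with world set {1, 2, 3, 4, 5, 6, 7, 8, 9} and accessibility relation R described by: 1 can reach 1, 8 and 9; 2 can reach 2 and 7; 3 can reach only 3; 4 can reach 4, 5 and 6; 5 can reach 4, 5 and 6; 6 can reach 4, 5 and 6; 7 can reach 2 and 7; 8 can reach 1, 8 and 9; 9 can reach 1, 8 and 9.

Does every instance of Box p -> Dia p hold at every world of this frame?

Yes

The schema D characterises exactly the serial frames.
Serial: yes — every world has a successor (e.g. 1 R 1).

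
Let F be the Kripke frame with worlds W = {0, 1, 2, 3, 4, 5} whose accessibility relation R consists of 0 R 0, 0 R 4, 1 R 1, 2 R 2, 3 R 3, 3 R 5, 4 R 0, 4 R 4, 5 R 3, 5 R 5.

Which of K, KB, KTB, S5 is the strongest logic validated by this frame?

S5

Symmetric (axiom B): yes — every pair in R has its reverse in R.
Reflexive (axiom T): yes — every world is R-related to itself.
Euclidean (axiom 5): yes — any two successors of a common world are R-related.
So F validates K, KB, KTB, S5. The strongest is S5.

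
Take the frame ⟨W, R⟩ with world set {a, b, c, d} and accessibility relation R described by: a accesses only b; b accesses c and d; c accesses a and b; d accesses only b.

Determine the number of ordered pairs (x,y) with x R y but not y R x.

Enumerating: (a,b), (c,a).

2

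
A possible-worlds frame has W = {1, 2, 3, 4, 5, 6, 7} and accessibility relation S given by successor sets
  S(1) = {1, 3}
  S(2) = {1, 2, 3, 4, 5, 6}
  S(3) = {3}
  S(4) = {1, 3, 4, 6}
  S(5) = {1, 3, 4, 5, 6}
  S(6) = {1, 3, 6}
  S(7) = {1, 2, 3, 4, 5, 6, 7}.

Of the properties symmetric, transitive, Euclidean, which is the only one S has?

Symmetric: no — 1 S 3 but not 3 S 1.
Transitive: yes — every two-step S-path is closed by a direct edge.
Euclidean: no — 2 S 1 and 2 S 4, but not 1 S 4.
Only transitive holds.

transitive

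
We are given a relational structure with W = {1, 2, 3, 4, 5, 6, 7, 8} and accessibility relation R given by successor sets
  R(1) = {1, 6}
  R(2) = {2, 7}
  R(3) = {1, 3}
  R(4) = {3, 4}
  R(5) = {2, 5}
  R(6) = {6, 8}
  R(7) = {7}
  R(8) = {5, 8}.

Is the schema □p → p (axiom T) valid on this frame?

Yes

Axiom T corresponds to the accessibility relation being reflexive.
Reflexive: yes — every world is R-related to itself.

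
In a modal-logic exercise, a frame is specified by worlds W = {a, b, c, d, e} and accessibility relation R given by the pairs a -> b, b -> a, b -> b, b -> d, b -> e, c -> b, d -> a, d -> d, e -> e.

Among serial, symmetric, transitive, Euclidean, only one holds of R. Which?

serial

Serial: yes — every world has a successor (e.g. a R b).
Symmetric: no — b R d but not d R b.
Transitive: no — a R b and b R d, but not a R d.
Euclidean: no — b R a and b R d, but not a R d.
Only serial holds.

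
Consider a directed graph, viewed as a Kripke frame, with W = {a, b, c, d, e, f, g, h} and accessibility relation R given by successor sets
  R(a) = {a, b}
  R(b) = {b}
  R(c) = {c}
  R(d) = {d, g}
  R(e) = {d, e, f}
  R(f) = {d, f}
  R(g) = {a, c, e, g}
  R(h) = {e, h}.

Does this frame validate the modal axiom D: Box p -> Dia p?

Yes

By correspondence theory, D is valid on a frame iff R is serial.
Serial: yes — every world has a successor (e.g. a R a).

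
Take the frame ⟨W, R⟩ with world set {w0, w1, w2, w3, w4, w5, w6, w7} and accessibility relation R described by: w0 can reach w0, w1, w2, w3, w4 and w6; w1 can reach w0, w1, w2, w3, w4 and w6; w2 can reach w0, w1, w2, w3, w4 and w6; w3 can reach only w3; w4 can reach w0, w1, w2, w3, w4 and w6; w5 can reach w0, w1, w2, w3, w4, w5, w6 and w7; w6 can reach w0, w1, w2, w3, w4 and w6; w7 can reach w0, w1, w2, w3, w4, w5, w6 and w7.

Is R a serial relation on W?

Yes

Serial: yes — every world has a successor (e.g. w0 R w0).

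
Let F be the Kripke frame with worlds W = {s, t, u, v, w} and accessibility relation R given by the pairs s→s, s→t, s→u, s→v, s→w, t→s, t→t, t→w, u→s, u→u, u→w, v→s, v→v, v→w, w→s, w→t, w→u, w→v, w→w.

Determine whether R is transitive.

Transitive: no — t R s and s R u, but not t R u.

No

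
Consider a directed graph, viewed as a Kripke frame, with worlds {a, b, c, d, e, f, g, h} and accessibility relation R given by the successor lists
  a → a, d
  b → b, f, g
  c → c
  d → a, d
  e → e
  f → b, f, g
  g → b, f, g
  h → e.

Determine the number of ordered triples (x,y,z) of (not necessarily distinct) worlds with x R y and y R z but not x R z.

0

R is transitive; there are no such tuples.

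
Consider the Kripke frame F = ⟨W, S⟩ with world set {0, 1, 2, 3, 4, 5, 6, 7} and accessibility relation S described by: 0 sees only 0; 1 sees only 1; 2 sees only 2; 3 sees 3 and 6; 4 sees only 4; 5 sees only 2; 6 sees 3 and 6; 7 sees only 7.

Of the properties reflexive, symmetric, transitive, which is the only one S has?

Reflexive: no — 5 is not related to itself.
Symmetric: no — 5 S 2 but not 2 S 5.
Transitive: yes — every two-step S-path is closed by a direct edge.
Only transitive holds.

transitive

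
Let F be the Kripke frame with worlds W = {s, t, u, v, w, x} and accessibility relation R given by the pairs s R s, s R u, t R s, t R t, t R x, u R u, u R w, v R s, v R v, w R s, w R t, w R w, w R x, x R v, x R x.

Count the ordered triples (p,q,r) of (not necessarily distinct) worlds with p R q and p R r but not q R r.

15

Enumerating: (s,u,s), (t,s,t), (t,s,x), (t,x,s), (t,x,t), (u,w,u), (v,s,v), (w,s,t), (w,s,w), (w,s,x), (w,t,w), (w,x,s), (w,x,t), (w,x,w), (x,v,x).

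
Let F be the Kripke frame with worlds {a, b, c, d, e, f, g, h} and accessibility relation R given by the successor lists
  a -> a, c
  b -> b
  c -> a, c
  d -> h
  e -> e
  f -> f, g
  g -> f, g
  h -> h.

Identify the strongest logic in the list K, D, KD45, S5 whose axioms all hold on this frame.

Serial (axiom D): yes — every world has a successor (e.g. a R a).
Euclidean (axiom 5): yes — any two successors of a common world are R-related.
Transitive (axiom 4): yes — every two-step R-path is closed by a direct edge.
Reflexive (axiom T): no — d is not related to itself.
So F validates K, D, KD45; S5 would additionally require R to be reflexive. The strongest is KD45.

KD45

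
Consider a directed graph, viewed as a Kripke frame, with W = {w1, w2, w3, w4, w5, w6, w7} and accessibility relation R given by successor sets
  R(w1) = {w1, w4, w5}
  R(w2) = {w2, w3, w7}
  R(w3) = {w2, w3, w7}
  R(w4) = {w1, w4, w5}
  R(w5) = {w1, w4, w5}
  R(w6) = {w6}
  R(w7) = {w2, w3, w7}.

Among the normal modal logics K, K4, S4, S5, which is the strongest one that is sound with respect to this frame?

Transitive (axiom 4): yes — every two-step R-path is closed by a direct edge.
Reflexive (axiom T): yes — every world is R-related to itself.
Euclidean (axiom 5): yes — any two successors of a common world are R-related.
So F validates K, K4, S4, S5. The strongest is S5.

S5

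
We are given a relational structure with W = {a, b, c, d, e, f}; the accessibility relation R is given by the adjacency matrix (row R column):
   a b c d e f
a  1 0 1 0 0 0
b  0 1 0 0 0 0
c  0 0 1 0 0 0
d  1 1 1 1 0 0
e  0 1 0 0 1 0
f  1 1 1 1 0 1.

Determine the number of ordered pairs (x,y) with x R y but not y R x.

9

Enumerating: (a,c), (d,a), (d,b), (d,c), (e,b), (f,a), (f,b), (f,c), (f,d).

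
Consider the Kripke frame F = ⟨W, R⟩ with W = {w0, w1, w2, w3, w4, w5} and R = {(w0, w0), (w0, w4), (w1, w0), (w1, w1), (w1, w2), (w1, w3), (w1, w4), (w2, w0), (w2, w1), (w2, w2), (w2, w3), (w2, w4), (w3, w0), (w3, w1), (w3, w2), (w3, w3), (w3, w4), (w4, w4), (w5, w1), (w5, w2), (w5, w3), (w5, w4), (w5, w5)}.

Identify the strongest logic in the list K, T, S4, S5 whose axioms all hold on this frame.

Reflexive (axiom T): yes — every world is R-related to itself.
Transitive (axiom 4): no — w5 R w1 and w1 R w0, but not w5 R w0.
Euclidean (axiom 5): no — w1 R w0 and w1 R w2, but not w0 R w2.
So F validates K, T; S4 would additionally require R to be transitive. The strongest is T.

T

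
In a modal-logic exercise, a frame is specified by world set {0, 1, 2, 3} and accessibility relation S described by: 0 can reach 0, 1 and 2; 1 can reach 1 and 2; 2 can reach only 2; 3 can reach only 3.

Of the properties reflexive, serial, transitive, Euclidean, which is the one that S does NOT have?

Euclidean

Reflexive: yes — every world is S-related to itself.
Serial: yes — every world has a successor (e.g. 0 S 0).
Transitive: yes — every two-step S-path is closed by a direct edge.
Euclidean: no — 0 S 2 and 0 S 1, but not 2 S 1.
Only Euclidean fails.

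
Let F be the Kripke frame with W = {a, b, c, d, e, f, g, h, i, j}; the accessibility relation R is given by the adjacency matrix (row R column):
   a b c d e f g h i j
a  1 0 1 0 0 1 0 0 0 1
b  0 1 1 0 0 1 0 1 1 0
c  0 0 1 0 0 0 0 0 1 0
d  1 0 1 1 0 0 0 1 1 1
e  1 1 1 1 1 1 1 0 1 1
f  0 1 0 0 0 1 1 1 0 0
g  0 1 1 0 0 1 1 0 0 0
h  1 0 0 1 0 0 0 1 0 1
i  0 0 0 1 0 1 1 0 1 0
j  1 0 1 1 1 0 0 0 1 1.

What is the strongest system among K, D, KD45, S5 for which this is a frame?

D

Serial (axiom D): yes — every world has a successor (e.g. a R a).
Euclidean (axiom 5): no — a R c and a R f, but not c R f.
Transitive (axiom 4): no — a R c and c R i, but not a R i.
Reflexive (axiom T): yes — every world is R-related to itself.
So F validates K, D; KD45 would additionally require R to be Euclidean and transitive. The strongest is D.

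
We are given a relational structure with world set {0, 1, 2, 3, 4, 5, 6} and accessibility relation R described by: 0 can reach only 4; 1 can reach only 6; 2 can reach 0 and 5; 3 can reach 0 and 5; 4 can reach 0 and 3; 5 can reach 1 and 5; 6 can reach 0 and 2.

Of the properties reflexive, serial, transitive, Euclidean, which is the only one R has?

Reflexive: no — 0 is not related to itself.
Serial: yes — every world has a successor (e.g. 0 R 4).
Transitive: no — 0 R 4 and 4 R 3, but not 0 R 3.
Euclidean: no — 2 R 0 and 2 R 5, but not 0 R 5.
Only serial holds.

serial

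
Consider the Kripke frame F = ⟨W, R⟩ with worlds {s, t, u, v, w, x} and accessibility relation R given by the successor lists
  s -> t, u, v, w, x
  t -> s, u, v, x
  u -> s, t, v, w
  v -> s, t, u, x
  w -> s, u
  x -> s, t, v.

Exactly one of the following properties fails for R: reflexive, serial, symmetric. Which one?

Reflexive: no — s is not related to itself.
Serial: yes — every world has a successor (e.g. s R t).
Symmetric: yes — every pair in R has its reverse in R.
Only reflexive fails.

reflexive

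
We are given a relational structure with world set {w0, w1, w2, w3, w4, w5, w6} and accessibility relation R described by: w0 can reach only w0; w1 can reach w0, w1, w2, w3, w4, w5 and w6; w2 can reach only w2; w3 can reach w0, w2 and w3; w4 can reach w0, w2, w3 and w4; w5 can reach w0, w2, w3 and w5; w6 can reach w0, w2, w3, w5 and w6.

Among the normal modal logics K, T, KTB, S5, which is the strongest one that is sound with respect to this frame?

Reflexive (axiom T): yes — every world is R-related to itself.
Symmetric (axiom B): no — w1 R w0 but not w0 R w1.
Euclidean (axiom 5): no — w1 R w0 and w1 R w2, but not w0 R w2.
So F validates K, T; KTB would additionally require R to be symmetric. The strongest is T.

T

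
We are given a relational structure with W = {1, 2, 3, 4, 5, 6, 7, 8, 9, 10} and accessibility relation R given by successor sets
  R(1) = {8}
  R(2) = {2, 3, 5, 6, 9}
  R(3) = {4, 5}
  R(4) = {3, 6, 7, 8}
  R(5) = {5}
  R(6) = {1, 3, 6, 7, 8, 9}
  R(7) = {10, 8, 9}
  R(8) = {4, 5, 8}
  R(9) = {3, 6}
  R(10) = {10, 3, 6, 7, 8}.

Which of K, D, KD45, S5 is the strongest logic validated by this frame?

D

Serial (axiom D): yes — every world has a successor (e.g. 1 R 8).
Euclidean (axiom 5): no — 10 R 3 and 10 R 6, but not 3 R 6.
Transitive (axiom 4): no — 1 R 8 and 8 R 4, but not 1 R 4.
Reflexive (axiom T): no — 1 is not related to itself.
So F validates K, D; KD45 would additionally require R to be Euclidean and transitive. The strongest is D.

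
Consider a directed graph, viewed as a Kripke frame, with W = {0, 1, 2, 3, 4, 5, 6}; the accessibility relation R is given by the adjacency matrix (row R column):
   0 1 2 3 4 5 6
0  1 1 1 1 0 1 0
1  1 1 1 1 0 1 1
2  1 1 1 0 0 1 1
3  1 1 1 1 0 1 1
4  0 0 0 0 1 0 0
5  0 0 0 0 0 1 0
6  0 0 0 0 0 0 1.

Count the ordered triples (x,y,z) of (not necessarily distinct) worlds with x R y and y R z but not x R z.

5

Enumerating: (0,1,6), (0,2,6), (0,3,6), (2,0,3), (2,1,3).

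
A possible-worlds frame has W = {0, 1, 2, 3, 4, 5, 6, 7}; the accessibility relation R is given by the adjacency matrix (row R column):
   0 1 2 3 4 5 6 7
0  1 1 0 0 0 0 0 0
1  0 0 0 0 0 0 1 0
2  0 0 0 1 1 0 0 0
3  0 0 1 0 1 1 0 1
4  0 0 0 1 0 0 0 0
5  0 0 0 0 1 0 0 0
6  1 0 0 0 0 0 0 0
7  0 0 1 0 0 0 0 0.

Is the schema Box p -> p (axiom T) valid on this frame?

No

By correspondence theory, T is valid on a frame iff R is reflexive.
Reflexive: no — 1 is not related to itself.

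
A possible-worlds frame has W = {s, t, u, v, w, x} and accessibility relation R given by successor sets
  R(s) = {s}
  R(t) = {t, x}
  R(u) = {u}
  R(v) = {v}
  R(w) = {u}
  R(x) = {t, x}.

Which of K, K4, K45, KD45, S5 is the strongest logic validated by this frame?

KD45

Transitive (axiom 4): yes — every two-step R-path is closed by a direct edge.
Euclidean (axiom 5): yes — any two successors of a common world are R-related.
Serial (axiom D): yes — every world has a successor (e.g. s R s).
Reflexive (axiom T): no — w is not related to itself.
So F validates K, K4, K45, KD45; S5 would additionally require R to be reflexive. The strongest is KD45.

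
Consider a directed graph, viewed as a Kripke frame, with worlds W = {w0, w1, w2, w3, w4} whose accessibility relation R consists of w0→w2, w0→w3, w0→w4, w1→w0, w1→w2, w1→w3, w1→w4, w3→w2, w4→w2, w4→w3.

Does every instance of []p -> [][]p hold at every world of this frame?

The schema 4 characterises exactly the transitive frames.
Transitive: yes — every two-step R-path is closed by a direct edge.

Yes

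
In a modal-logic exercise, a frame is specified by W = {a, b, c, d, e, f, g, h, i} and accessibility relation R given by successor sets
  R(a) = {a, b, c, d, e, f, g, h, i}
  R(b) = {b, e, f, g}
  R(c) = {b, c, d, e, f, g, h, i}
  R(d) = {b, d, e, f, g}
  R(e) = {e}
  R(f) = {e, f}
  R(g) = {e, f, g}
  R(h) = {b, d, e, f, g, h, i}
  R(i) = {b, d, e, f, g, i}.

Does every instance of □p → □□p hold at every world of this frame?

By correspondence theory, 4 is valid on a frame iff R is transitive.
Transitive: yes — every two-step R-path is closed by a direct edge.

Yes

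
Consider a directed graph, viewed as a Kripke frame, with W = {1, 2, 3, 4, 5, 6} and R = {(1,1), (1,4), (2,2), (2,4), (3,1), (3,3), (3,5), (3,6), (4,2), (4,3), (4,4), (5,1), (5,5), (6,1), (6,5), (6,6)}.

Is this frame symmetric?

Symmetric: no — 1 R 4 but not 4 R 1.

No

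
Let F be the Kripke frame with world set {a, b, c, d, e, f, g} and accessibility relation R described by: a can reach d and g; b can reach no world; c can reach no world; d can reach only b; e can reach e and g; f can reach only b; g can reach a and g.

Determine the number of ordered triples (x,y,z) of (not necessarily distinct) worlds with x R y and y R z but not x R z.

Enumerating: (a,d,b), (a,g,a), (e,g,a), (g,a,d).

4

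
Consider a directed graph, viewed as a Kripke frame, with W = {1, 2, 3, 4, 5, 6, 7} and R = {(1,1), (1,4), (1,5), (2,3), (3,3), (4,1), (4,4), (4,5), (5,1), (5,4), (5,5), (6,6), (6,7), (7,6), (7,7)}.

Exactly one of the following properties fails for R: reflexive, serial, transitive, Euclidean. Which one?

reflexive

Reflexive: no — 2 is not related to itself.
Serial: yes — every world has a successor (e.g. 1 R 1).
Transitive: yes — every two-step R-path is closed by a direct edge.
Euclidean: yes — any two successors of a common world are R-related.
Only reflexive fails.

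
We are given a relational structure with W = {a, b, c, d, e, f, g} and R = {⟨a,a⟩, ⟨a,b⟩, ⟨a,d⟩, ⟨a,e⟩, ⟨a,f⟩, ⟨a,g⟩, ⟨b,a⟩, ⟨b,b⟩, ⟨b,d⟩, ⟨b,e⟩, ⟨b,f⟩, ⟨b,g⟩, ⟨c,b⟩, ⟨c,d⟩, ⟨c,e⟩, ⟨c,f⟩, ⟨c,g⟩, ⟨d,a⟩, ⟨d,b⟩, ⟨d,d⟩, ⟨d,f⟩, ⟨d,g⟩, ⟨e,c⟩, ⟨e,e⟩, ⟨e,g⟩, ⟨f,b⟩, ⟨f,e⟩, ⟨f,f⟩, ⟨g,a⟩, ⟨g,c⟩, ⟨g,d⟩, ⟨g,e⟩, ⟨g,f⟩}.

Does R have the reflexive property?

No

Reflexive: no — c is not related to itself.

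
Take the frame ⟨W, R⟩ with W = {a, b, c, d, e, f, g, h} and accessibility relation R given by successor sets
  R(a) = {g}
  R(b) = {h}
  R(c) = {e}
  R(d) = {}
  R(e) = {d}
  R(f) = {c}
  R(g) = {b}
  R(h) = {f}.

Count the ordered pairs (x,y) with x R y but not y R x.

7

Enumerating: (a,g), (b,h), (c,e), (e,d), (f,c), (g,b), (h,f).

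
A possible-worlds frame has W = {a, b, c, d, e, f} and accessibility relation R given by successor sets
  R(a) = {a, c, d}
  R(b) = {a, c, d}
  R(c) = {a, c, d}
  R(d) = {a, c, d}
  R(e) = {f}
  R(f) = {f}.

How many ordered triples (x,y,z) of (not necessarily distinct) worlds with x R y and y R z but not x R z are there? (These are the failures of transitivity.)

R is transitive; there are no such tuples.

0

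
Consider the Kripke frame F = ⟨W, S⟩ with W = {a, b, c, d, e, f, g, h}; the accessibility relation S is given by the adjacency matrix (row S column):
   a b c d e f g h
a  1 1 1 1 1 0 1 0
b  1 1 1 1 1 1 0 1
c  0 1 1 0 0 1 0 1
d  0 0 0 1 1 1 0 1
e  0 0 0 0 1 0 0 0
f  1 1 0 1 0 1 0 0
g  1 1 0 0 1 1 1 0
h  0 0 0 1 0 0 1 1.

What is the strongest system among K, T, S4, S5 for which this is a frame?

T

Reflexive (axiom T): yes — every world is S-related to itself.
Transitive (axiom 4): no — a S b and b S f, but not a S f.
Euclidean (axiom 5): no — a S b and a S g, but not b S g.
So F validates K, T; S4 would additionally require S to be transitive. The strongest is T.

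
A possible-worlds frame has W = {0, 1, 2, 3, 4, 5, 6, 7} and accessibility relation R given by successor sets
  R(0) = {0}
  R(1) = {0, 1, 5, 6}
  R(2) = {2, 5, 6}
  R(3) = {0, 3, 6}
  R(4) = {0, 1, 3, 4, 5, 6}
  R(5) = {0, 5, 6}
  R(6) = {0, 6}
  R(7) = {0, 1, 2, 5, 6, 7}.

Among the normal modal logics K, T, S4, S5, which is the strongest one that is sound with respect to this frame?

Reflexive (axiom T): yes — every world is R-related to itself.
Transitive (axiom 4): no — 2 R 5 and 5 R 0, but not 2 R 0.
Euclidean (axiom 5): no — 1 R 0 and 1 R 5, but not 0 R 5.
So F validates K, T; S4 would additionally require R to be transitive. The strongest is T.

T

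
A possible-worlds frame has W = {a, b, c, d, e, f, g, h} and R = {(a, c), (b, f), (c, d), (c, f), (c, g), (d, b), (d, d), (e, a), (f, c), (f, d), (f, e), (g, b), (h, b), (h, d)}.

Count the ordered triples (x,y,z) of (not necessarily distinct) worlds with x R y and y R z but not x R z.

18

Enumerating: (a,c,d), (a,c,f), (a,c,g), (b,f,c), (b,f,d), (b,f,e), (c,d,b), (c,f,c), (c,f,e), (c,g,b), (d,b,f), (e,a,c), (f,c,f), (f,c,g), (f,d,b), (f,e,a), (g,b,f), (h,b,f).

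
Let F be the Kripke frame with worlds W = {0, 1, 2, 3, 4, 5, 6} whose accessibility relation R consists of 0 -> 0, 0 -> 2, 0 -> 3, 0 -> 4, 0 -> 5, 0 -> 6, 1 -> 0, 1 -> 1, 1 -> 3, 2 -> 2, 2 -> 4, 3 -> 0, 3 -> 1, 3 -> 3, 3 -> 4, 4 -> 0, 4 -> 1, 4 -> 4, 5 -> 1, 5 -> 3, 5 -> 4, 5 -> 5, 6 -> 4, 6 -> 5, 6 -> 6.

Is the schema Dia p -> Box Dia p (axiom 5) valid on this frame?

No

Axiom 5 corresponds to the accessibility relation being Euclidean.
Euclidean: no — 0 R 2 and 0 R 3, but not 2 R 3.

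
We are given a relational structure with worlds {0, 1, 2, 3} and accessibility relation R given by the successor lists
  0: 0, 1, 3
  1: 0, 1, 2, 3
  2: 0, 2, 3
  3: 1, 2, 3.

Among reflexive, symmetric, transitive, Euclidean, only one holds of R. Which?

Reflexive: yes — every world is R-related to itself.
Symmetric: no — 0 R 3 but not 3 R 0.
Transitive: no — 0 R 1 and 1 R 2, but not 0 R 2.
Euclidean: no — 1 R 0 and 1 R 2, but not 0 R 2.
Only reflexive holds.

reflexive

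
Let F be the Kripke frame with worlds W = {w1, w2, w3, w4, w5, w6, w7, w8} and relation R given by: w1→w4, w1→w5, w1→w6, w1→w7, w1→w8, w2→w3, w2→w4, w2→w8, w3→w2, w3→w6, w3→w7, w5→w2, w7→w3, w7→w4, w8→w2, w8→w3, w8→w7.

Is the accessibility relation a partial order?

Reflexive: no — w1 is not related to itself.
Transitive: no — w1 R w5 and w5 R w2, but not w1 R w2.
Antisymmetric: no — w2 R w3 and w3 R w2 with w2 ≠ w3.
So R is not a partial order.

No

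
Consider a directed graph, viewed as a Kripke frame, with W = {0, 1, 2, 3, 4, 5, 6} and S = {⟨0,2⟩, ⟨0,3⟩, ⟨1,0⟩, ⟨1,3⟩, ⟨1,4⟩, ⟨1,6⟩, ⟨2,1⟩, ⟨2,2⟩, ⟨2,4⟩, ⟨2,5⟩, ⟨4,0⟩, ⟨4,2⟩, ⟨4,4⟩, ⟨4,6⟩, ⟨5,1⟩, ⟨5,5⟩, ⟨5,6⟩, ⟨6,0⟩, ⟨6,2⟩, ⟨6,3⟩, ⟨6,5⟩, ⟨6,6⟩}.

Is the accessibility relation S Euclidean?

No

Euclidean: no — 0 S 2 and 0 S 3, but not 2 S 3.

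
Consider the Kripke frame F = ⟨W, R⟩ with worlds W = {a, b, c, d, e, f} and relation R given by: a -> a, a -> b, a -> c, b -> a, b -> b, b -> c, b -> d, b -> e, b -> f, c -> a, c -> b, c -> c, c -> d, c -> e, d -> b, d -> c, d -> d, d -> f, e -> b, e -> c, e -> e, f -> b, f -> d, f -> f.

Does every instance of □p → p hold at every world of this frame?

By correspondence theory, T is valid on a frame iff R is reflexive.
Reflexive: yes — every world is R-related to itself.

Yes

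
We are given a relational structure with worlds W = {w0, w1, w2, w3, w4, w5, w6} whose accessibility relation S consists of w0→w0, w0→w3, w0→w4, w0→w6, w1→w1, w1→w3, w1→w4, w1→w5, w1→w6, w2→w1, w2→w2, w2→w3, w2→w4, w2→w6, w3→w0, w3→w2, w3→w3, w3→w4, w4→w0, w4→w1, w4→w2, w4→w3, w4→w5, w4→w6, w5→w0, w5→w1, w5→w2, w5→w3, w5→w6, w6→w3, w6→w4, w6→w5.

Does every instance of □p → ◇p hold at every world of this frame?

Yes

Axiom D corresponds to the accessibility relation being serial.
Serial: yes — every world has a successor (e.g. w0 S w0).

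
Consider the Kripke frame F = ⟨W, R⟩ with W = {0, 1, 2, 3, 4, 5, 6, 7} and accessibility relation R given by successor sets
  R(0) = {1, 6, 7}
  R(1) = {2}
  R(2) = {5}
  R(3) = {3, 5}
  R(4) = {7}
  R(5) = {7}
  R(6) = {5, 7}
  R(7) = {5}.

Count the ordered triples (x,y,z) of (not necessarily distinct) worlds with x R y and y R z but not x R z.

9

Enumerating: (0,1,2), (0,6,5), (0,7,5), (1,2,5), (2,5,7), (3,5,7), (4,7,5), (5,7,5), (7,5,7).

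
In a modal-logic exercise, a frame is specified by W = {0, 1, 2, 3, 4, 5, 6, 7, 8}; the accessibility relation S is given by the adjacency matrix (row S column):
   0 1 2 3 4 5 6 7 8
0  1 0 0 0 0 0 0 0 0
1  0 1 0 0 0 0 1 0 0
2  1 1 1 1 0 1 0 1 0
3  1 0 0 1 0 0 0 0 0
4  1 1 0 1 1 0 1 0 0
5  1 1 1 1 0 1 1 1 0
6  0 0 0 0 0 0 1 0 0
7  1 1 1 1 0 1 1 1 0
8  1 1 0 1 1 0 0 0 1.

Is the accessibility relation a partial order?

Reflexive: yes — every world is S-related to itself.
Transitive: no — 2 S 1 and 1 S 6, but not 2 S 6.
Antisymmetric: no — 2 S 5 and 5 S 2 with 2 ≠ 5.
So S is not a partial order.

No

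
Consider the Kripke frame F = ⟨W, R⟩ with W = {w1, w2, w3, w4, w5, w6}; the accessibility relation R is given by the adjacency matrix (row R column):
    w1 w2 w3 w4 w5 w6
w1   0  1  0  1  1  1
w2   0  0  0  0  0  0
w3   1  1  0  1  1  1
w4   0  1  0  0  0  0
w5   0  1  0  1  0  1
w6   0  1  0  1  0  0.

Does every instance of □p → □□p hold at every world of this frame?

Yes

By correspondence theory, 4 is valid on a frame iff R is transitive.
Transitive: yes — every two-step R-path is closed by a direct edge.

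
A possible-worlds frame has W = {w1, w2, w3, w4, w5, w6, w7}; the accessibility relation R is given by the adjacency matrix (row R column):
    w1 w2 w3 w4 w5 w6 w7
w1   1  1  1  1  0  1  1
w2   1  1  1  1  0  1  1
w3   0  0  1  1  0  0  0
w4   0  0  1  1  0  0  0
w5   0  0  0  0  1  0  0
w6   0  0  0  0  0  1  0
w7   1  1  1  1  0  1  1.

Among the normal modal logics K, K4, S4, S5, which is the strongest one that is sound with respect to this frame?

S4

Transitive (axiom 4): yes — every two-step R-path is closed by a direct edge.
Reflexive (axiom T): yes — every world is R-related to itself.
Euclidean (axiom 5): no — w1 R w3 and w1 R w2, but not w3 R w2.
So F validates K, K4, S4; S5 would additionally require R to be Euclidean. The strongest is S4.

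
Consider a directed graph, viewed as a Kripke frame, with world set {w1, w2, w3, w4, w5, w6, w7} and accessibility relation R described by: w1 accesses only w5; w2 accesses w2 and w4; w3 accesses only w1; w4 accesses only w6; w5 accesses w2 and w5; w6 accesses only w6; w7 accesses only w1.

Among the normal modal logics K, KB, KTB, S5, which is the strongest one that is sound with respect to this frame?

K

Symmetric (axiom B): no — w1 R w5 but not w5 R w1.
Reflexive (axiom T): no — w1 is not related to itself.
Euclidean (axiom 5): no — w2 R w4 and w2 R w2, but not w4 R w2.
So F validates K; KB would additionally require R to be symmetric. The strongest is K.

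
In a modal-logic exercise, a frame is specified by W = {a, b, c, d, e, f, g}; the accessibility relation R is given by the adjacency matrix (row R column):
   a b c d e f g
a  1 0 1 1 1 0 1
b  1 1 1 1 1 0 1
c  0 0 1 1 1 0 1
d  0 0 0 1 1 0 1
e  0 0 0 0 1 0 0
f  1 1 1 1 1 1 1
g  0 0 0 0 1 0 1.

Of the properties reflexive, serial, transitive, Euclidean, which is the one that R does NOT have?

Reflexive: yes — every world is R-related to itself.
Serial: yes — every world has a successor (e.g. a R a).
Transitive: yes — every two-step R-path is closed by a direct edge.
Euclidean: no — a R d and a R c, but not d R c.
Only Euclidean fails.

Euclidean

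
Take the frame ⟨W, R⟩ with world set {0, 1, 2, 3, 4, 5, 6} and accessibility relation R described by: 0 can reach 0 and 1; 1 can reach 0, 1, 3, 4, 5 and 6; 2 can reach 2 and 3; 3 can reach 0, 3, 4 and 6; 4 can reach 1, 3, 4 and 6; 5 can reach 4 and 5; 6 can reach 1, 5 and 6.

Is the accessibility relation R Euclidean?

Euclidean: no — 1 R 0 and 1 R 3, but not 0 R 3.

No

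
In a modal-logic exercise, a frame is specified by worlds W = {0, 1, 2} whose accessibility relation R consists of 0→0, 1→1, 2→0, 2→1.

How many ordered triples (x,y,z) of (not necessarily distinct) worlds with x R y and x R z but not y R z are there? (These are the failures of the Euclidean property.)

Enumerating: (2,0,1), (2,1,0).

2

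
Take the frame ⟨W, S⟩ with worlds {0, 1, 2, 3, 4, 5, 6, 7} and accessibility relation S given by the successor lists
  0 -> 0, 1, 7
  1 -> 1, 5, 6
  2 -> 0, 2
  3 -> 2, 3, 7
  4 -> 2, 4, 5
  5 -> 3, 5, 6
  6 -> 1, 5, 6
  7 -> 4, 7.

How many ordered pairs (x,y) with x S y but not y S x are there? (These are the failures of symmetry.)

Enumerating: (0,1), (0,7), (1,5), (2,0), (3,2), (3,7), (4,2), (4,5), (5,3), (7,4).

10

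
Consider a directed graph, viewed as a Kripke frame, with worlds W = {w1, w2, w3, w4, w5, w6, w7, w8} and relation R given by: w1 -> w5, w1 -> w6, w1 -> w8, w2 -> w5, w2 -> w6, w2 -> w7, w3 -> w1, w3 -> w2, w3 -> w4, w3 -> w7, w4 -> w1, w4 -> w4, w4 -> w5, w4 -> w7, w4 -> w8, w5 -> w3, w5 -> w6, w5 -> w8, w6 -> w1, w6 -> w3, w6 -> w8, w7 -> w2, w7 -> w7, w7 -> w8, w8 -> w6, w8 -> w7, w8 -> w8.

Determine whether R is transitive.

No

Transitive: no — w1 R w5 and w5 R w3, but not w1 R w3.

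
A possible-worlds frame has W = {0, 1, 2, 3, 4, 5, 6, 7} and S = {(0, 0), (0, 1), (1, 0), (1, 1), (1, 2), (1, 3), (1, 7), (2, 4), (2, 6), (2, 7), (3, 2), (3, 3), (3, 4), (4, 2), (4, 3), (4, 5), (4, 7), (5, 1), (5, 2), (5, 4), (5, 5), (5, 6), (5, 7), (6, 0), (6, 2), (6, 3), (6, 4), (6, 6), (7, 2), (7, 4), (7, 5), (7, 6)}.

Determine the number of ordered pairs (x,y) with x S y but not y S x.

Enumerating: (1,2), (1,3), (1,7), (3,2), (5,1), (5,2), (5,6), (6,0), (6,3), (6,4), (7,6).

11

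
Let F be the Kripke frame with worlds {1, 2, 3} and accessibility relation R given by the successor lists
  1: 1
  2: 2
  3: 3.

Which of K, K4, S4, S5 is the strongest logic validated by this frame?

Transitive (axiom 4): yes — every two-step R-path is closed by a direct edge.
Reflexive (axiom T): yes — every world is R-related to itself.
Euclidean (axiom 5): yes — any two successors of a common world are R-related.
So F validates K, K4, S4, S5. The strongest is S5.

S5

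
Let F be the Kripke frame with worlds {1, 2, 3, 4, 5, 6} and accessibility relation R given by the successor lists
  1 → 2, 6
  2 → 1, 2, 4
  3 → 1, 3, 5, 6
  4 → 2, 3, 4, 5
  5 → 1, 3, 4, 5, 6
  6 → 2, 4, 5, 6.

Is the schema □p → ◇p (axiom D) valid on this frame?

Yes

By correspondence theory, D is valid on a frame iff R is serial.
Serial: yes — every world has a successor (e.g. 1 R 2).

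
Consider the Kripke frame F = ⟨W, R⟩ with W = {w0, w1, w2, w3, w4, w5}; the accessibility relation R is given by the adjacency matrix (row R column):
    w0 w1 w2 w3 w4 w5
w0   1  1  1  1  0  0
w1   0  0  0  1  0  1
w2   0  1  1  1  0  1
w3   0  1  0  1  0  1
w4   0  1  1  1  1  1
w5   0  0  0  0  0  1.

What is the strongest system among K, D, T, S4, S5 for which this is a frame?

D

Serial (axiom D): yes — every world has a successor (e.g. w0 R w0).
Reflexive (axiom T): no — w1 is not related to itself.
Transitive (axiom 4): no — w0 R w1 and w1 R w5, but not w0 R w5.
Euclidean (axiom 5): no — w0 R w1 and w0 R w2, but not w1 R w2.
So F validates K, D; T would additionally require R to be reflexive. The strongest is D.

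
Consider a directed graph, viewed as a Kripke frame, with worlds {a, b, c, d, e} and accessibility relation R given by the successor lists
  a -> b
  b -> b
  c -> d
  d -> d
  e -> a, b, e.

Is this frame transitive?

Yes

Transitive: yes — every two-step R-path is closed by a direct edge.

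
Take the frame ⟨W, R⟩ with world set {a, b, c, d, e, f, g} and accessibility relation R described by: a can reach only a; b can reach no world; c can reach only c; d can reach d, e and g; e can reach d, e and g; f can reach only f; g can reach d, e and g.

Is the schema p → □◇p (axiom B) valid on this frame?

Yes

The schema B characterises exactly the symmetric frames.
Symmetric: yes — every pair in R has its reverse in R.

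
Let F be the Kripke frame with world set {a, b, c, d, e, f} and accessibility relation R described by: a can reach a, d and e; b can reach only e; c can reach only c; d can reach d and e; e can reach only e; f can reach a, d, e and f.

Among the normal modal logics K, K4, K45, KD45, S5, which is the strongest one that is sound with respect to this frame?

Transitive (axiom 4): yes — every two-step R-path is closed by a direct edge.
Euclidean (axiom 5): no — a R e and a R d, but not e R d.
Serial (axiom D): yes — every world has a successor (e.g. a R a).
Reflexive (axiom T): no — b is not related to itself.
So F validates K, K4; K45 would additionally require R to be Euclidean. The strongest is K4.

K4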